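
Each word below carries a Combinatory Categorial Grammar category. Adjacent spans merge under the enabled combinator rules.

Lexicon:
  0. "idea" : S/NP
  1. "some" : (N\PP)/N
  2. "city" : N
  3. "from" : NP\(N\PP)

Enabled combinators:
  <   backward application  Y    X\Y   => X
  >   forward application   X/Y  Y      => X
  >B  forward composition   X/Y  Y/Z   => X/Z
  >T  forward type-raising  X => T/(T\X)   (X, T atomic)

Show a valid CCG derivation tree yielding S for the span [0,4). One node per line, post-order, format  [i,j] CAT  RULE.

[0,1] S/NP  lex  "idea"
[1,2] (N\PP)/N  lex  "some"
[2,3] N  lex  "city"
[1,3] N\PP  >  k=2
[3,4] NP\(N\PP)  lex  "from"
[1,4] NP  <  k=3
[0,4] S  >  k=1

[0,4] S   >
  [0,1] "idea" : S/NP
  [1,4] NP   <
    [1,3] N\PP   >
      [1,2] "some" : (N\PP)/N
      [2,3] "city" : N
    [3,4] "from" : NP\(N\PP)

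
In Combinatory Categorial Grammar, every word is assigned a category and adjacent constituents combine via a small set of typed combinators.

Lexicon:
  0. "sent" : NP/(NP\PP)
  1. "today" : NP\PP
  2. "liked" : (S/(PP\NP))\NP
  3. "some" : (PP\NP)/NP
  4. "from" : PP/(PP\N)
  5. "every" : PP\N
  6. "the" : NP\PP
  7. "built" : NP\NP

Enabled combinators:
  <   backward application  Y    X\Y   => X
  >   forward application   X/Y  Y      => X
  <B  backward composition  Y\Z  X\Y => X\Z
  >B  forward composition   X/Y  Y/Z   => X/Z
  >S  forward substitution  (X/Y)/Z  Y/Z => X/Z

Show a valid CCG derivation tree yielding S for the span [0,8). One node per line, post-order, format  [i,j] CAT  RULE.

[0,8] S   >
  [0,3] S/(PP\NP)   <
    [0,2] NP   >
      [0,1] "sent" : NP/(NP\PP)
      [1,2] "today" : NP\PP
    [2,3] "liked" : (S/(PP\NP))\NP
  [3,8] PP\NP   >
    [3,4] "some" : (PP\NP)/NP
    [4,8] NP   <
      [4,6] PP   >
        [4,5] "from" : PP/(PP\N)
        [5,6] "every" : PP\N
      [6,8] NP\PP   <B
        [6,7] "the" : NP\PP
        [7,8] "built" : NP\NP

[0,1] NP/(NP\PP)  lex  "sent"
[1,2] NP\PP  lex  "today"
[0,2] NP  >  k=1
[2,3] (S/(PP\NP))\NP  lex  "liked"
[0,3] S/(PP\NP)  <  k=2
[3,4] (PP\NP)/NP  lex  "some"
[4,5] PP/(PP\N)  lex  "from"
[5,6] PP\N  lex  "every"
[4,6] PP  >  k=5
[6,7] NP\PP  lex  "the"
[7,8] NP\NP  lex  "built"
[6,8] NP\PP  <B  k=7
[4,8] NP  <  k=6
[3,8] PP\NP  >  k=4
[0,8] S  >  k=3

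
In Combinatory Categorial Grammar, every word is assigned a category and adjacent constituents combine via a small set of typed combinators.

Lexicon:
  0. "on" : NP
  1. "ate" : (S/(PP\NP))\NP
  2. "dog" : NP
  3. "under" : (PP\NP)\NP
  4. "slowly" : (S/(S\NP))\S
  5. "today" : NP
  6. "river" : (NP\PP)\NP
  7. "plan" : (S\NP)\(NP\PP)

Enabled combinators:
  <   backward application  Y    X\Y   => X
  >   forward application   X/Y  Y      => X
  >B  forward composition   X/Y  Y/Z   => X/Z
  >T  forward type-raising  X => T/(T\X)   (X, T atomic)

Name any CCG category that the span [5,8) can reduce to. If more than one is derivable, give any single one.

S\NP

[0,8] S   >
  [0,5] S/(S\NP)   <
    [0,4] S   >
      [0,2] S/(PP\NP)   <
        [0,1] "on" : NP
        [1,2] "ate" : (S/(PP\NP))\NP
      [2,4] PP\NP   <
        [2,3] "dog" : NP
        [3,4] "under" : (PP\NP)\NP
    [4,5] "slowly" : (S/(S\NP))\S
  [5,8] S\NP   <
    [5,7] NP\PP   <
      [5,6] "today" : NP
      [6,7] "river" : (NP\PP)\NP
    [7,8] "plan" : (S\NP)\(NP\PP)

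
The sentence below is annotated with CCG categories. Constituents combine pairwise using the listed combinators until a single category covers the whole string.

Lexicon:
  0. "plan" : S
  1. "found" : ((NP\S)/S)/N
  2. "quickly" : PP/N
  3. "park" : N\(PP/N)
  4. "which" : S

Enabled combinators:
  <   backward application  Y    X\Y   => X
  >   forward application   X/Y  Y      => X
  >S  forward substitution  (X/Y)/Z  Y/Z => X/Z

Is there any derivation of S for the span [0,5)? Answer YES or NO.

NO

S ((NP\S)/S)/N PP/N N\(PP/N) S
CKY chart[0,5] = {NP}; S ∉ chart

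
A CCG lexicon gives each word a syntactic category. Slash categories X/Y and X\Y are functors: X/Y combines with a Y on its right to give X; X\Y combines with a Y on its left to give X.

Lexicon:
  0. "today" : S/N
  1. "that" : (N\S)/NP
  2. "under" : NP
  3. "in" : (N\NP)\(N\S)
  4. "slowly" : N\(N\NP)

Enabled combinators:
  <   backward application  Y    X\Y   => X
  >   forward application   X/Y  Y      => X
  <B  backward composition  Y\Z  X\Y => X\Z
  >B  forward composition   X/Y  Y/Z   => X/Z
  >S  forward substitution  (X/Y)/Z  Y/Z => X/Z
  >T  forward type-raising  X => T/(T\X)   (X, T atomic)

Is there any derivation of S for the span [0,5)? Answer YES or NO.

[0,5] S   >
  [0,1] "today" : S/N
  [1,5] N   <
    [1,4] N\NP   <
      [1,3] N\S   >
        [1,2] "that" : (N\S)/NP
        [2,3] "under" : NP
      [3,4] "in" : (N\NP)\(N\S)
    [4,5] "slowly" : N\(N\NP)

YES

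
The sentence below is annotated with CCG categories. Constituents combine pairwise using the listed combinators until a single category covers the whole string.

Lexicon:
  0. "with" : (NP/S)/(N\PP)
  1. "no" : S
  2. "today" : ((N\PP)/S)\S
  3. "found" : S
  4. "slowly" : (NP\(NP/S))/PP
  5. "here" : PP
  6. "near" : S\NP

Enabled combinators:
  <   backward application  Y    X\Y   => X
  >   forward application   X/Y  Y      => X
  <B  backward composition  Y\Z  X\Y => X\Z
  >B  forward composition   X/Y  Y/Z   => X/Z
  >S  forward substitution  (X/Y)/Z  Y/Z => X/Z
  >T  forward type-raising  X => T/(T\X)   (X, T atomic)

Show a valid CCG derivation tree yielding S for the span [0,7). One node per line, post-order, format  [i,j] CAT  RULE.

[0,7] S   <
  [0,6] NP   <
    [0,4] NP/S   >
      [0,1] "with" : (NP/S)/(N\PP)
      [1,4] N\PP   >
        [1,3] (N\PP)/S   <
          [1,2] "no" : S
          [2,3] "today" : ((N\PP)/S)\S
        [3,4] "found" : S
    [4,6] NP\(NP/S)   >
      [4,5] "slowly" : (NP\(NP/S))/PP
      [5,6] "here" : PP
  [6,7] "near" : S\NP

[0,1] (NP/S)/(N\PP)  lex  "with"
[1,2] S  lex  "no"
[2,3] ((N\PP)/S)\S  lex  "today"
[1,3] (N\PP)/S  <  k=2
[3,4] S  lex  "found"
[1,4] N\PP  >  k=3
[0,4] NP/S  >  k=1
[4,5] (NP\(NP/S))/PP  lex  "slowly"
[5,6] PP  lex  "here"
[4,6] NP\(NP/S)  >  k=5
[0,6] NP  <  k=4
[6,7] S\NP  lex  "near"
[0,7] S  <  k=6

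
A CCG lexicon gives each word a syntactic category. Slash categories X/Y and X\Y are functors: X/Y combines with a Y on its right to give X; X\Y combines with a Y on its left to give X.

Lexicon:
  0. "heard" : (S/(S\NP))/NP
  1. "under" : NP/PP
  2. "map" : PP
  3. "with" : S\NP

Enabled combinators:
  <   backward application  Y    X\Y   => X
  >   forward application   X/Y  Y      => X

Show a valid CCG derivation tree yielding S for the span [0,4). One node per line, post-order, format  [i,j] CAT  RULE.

[0,4] S   >
  [0,3] S/(S\NP)   >
    [0,1] "heard" : (S/(S\NP))/NP
    [1,3] NP   >
      [1,2] "under" : NP/PP
      [2,3] "map" : PP
  [3,4] "with" : S\NP

[0,1] (S/(S\NP))/NP  lex  "heard"
[1,2] NP/PP  lex  "under"
[2,3] PP  lex  "map"
[1,3] NP  >  k=2
[0,3] S/(S\NP)  >  k=1
[3,4] S\NP  lex  "with"
[0,4] S  >  k=3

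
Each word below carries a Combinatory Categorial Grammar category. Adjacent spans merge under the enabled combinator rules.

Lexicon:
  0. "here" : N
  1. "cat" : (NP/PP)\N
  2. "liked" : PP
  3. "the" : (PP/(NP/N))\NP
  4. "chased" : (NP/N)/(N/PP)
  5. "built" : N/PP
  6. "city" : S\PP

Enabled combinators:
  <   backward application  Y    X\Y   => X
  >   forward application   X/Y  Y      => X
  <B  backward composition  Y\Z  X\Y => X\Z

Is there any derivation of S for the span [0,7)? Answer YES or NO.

YES

[0,7] S   <
  [0,6] PP   >
    [0,4] PP/(NP/N)   <
      [0,3] NP   >
        [0,2] NP/PP   <
          [0,1] "here" : N
          [1,2] "cat" : (NP/PP)\N
        [2,3] "liked" : PP
      [3,4] "the" : (PP/(NP/N))\NP
    [4,6] NP/N   >
      [4,5] "chased" : (NP/N)/(N/PP)
      [5,6] "built" : N/PP
  [6,7] "city" : S\PP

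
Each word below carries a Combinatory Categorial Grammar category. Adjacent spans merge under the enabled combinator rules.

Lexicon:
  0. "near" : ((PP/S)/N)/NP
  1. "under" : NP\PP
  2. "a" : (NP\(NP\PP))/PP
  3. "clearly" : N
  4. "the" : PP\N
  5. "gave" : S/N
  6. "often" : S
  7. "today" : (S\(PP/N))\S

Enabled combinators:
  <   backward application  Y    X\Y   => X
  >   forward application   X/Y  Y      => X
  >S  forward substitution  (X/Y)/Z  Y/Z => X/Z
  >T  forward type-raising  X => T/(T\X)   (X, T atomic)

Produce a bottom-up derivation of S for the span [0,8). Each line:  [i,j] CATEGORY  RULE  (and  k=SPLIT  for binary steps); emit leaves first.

[0,1] ((PP/S)/N)/NP  lex  "near"
[1,2] NP\PP  lex  "under"
[2,3] (NP\(NP\PP))/PP  lex  "a"
[3,4] N  lex  "clearly"
[3,4] PP/(PP\N)  >T
[4,5] PP\N  lex  "the"
[3,5] PP  >  k=4
[2,5] NP\(NP\PP)  >  k=3
[1,5] NP  <  k=2
[0,5] (PP/S)/N  >  k=1
[5,6] S/N  lex  "gave"
[0,6] PP/N  >S  k=5
[6,7] S  lex  "often"
[7,8] (S\(PP/N))\S  lex  "today"
[6,8] S\(PP/N)  <  k=7
[0,8] S  <  k=6

[0,8] S   <
  [0,6] PP/N   >S
    [0,5] (PP/S)/N   >
      [0,1] "near" : ((PP/S)/N)/NP
      [1,5] NP   <
        [1,2] "under" : NP\PP
        [2,5] NP\(NP\PP)   >
          [2,3] "a" : (NP\(NP\PP))/PP
          [3,5] PP   >
            [3,4] PP/(PP\N)   >T
              [3,4] "clearly" : N
            [4,5] "the" : PP\N
    [5,6] "gave" : S/N
  [6,8] S\(PP/N)   <
    [6,7] "often" : S
    [7,8] "today" : (S\(PP/N))\S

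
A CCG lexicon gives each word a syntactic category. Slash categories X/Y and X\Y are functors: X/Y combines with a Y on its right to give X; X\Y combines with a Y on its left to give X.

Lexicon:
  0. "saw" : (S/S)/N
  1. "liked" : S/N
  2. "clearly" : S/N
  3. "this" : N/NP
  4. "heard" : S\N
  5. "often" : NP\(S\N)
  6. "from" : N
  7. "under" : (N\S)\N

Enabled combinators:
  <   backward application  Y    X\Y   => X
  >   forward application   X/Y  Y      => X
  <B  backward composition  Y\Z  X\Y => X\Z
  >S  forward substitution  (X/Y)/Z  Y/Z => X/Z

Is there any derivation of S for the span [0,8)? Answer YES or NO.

[0,8] S   >
  [0,2] S/N   >S
    [0,1] "saw" : (S/S)/N
    [1,2] "liked" : S/N
  [2,8] N   <
    [2,6] S   >
      [2,3] "clearly" : S/N
      [3,6] N   >
        [3,4] "this" : N/NP
        [4,6] NP   <
          [4,5] "heard" : S\N
          [5,6] "often" : NP\(S\N)
    [6,8] N\S   <
      [6,7] "from" : N
      [7,8] "under" : (N\S)\N

YES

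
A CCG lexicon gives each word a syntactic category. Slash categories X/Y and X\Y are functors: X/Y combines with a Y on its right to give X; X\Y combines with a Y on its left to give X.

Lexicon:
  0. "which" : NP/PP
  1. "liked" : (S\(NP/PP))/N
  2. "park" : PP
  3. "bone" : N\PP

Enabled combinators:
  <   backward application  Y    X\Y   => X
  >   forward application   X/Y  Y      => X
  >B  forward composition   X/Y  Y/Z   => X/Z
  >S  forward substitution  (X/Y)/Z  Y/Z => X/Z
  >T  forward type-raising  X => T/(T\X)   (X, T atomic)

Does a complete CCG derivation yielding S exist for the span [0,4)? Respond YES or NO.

[0,4] S   <
  [0,1] "which" : NP/PP
  [1,4] S\(NP/PP)   >
    [1,2] "liked" : (S\(NP/PP))/N
    [2,4] N   >
      [2,3] N/(N\PP)   >T
        [2,3] "park" : PP
      [3,4] "bone" : N\PP

YES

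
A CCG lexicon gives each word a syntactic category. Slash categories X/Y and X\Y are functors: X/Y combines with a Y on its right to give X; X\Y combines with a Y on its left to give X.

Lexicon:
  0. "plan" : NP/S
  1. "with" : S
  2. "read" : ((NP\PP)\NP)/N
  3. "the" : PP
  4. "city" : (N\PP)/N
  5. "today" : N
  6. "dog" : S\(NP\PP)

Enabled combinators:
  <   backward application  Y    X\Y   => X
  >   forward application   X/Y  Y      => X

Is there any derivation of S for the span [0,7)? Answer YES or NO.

YES

[0,7] S   <
  [0,6] NP\PP   <
    [0,2] NP   >
      [0,1] "plan" : NP/S
      [1,2] "with" : S
    [2,6] (NP\PP)\NP   >
      [2,3] "read" : ((NP\PP)\NP)/N
      [3,6] N   <
        [3,4] "the" : PP
        [4,6] N\PP   >
          [4,5] "city" : (N\PP)/N
          [5,6] "today" : N
  [6,7] "dog" : S\(NP\PP)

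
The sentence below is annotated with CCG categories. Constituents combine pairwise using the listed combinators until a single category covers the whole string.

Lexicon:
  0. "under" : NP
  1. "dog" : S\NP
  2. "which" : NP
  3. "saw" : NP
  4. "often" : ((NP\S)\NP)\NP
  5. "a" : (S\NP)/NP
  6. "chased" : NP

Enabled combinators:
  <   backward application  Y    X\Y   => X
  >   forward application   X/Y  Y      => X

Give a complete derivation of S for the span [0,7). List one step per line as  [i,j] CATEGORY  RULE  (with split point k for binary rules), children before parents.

[0,7] S   <
  [0,5] NP   <
    [0,2] S   <
      [0,1] "under" : NP
      [1,2] "dog" : S\NP
    [2,5] NP\S   <
      [2,3] "which" : NP
      [3,5] (NP\S)\NP   <
        [3,4] "saw" : NP
        [4,5] "often" : ((NP\S)\NP)\NP
  [5,7] S\NP   >
    [5,6] "a" : (S\NP)/NP
    [6,7] "chased" : NP

[0,1] NP  lex  "under"
[1,2] S\NP  lex  "dog"
[0,2] S  <  k=1
[2,3] NP  lex  "which"
[3,4] NP  lex  "saw"
[4,5] ((NP\S)\NP)\NP  lex  "often"
[3,5] (NP\S)\NP  <  k=4
[2,5] NP\S  <  k=3
[0,5] NP  <  k=2
[5,6] (S\NP)/NP  lex  "a"
[6,7] NP  lex  "chased"
[5,7] S\NP  >  k=6
[0,7] S  <  k=5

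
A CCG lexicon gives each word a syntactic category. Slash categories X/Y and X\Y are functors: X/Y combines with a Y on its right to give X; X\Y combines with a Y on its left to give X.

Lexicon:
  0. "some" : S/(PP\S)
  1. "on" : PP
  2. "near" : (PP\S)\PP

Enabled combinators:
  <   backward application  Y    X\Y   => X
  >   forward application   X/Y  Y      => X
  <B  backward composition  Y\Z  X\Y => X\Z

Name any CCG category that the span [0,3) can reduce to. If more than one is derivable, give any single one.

S

[0,3] S   >
  [0,1] "some" : S/(PP\S)
  [1,3] PP\S   <
    [1,2] "on" : PP
    [2,3] "near" : (PP\S)\PP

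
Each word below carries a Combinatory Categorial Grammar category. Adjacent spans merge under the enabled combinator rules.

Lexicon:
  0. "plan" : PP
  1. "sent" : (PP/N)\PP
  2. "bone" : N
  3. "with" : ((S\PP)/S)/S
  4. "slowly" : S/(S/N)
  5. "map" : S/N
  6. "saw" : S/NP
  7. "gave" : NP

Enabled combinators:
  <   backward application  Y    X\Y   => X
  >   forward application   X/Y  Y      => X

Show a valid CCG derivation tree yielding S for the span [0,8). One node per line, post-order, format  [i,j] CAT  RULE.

[0,8] S   <
  [0,3] PP   >
    [0,2] PP/N   <
      [0,1] "plan" : PP
      [1,2] "sent" : (PP/N)\PP
    [2,3] "bone" : N
  [3,8] S\PP   >
    [3,6] (S\PP)/S   >
      [3,4] "with" : ((S\PP)/S)/S
      [4,6] S   >
        [4,5] "slowly" : S/(S/N)
        [5,6] "map" : S/N
    [6,8] S   >
      [6,7] "saw" : S/NP
      [7,8] "gave" : NP

[0,1] PP  lex  "plan"
[1,2] (PP/N)\PP  lex  "sent"
[0,2] PP/N  <  k=1
[2,3] N  lex  "bone"
[0,3] PP  >  k=2
[3,4] ((S\PP)/S)/S  lex  "with"
[4,5] S/(S/N)  lex  "slowly"
[5,6] S/N  lex  "map"
[4,6] S  >  k=5
[3,6] (S\PP)/S  >  k=4
[6,7] S/NP  lex  "saw"
[7,8] NP  lex  "gave"
[6,8] S  >  k=7
[3,8] S\PP  >  k=6
[0,8] S  <  k=3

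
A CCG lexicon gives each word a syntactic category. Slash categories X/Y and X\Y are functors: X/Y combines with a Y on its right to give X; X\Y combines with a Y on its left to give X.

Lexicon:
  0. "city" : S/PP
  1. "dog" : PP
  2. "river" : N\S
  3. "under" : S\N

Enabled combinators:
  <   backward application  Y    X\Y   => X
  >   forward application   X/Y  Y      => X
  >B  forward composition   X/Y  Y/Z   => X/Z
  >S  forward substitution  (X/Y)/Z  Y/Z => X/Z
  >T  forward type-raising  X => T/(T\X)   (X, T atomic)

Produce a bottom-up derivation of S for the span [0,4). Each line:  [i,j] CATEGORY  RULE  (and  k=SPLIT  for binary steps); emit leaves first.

[0,4] S   <
  [0,3] N   <
    [0,2] S   >
      [0,1] "city" : S/PP
      [1,2] "dog" : PP
    [2,3] "river" : N\S
  [3,4] "under" : S\N

[0,1] S/PP  lex  "city"
[1,2] PP  lex  "dog"
[0,2] S  >  k=1
[2,3] N\S  lex  "river"
[0,3] N  <  k=2
[3,4] S\N  lex  "under"
[0,4] S  <  k=3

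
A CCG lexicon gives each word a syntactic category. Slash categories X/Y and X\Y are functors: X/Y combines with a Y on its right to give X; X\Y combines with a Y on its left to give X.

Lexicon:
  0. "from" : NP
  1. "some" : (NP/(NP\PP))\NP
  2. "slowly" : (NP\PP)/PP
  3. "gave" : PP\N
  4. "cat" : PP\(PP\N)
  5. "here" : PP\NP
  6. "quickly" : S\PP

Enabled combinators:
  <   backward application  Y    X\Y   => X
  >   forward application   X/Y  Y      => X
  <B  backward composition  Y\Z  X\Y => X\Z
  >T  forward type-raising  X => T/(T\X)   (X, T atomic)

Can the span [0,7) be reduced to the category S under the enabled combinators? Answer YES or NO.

[0,7] S   <
  [0,5] NP   >
    [0,2] NP/(NP\PP)   <
      [0,1] "from" : NP
      [1,2] "some" : (NP/(NP\PP))\NP
    [2,5] NP\PP   >
      [2,3] "slowly" : (NP\PP)/PP
      [3,5] PP   <
        [3,4] "gave" : PP\N
        [4,5] "cat" : PP\(PP\N)
  [5,7] S\NP   <B
    [5,6] "here" : PP\NP
    [6,7] "quickly" : S\PP

YES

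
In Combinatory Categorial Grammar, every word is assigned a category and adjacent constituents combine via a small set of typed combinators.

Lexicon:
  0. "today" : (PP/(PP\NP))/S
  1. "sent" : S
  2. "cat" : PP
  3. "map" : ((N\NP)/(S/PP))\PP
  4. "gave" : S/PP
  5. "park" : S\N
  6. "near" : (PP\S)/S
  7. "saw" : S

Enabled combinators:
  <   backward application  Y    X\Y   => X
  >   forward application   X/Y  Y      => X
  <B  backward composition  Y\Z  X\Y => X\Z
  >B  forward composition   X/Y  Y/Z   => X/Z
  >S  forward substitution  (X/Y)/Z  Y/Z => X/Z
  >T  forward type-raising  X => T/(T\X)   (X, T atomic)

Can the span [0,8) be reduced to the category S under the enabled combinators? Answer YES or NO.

(PP/(PP\NP))/S S PP ((N\NP)/(S/PP))\PP S/PP S\N (PP\S)/S S
CKY chart[0,8] = {N/(N\PP), NP/(NP\PP), PP, PP/(PP\PP), S/(S\PP)}; S ∉ chart

NO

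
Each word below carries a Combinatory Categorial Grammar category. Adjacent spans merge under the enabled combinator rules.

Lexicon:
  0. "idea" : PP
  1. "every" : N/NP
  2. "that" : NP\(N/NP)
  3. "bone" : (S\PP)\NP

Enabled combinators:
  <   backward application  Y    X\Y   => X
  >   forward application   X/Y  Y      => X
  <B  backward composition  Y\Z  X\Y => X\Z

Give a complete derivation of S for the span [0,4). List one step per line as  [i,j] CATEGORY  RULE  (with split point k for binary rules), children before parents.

[0,4] S   <
  [0,1] "idea" : PP
  [1,4] S\PP   <
    [1,3] NP   <
      [1,2] "every" : N/NP
      [2,3] "that" : NP\(N/NP)
    [3,4] "bone" : (S\PP)\NP

[0,1] PP  lex  "idea"
[1,2] N/NP  lex  "every"
[2,3] NP\(N/NP)  lex  "that"
[1,3] NP  <  k=2
[3,4] (S\PP)\NP  lex  "bone"
[1,4] S\PP  <  k=3
[0,4] S  <  k=1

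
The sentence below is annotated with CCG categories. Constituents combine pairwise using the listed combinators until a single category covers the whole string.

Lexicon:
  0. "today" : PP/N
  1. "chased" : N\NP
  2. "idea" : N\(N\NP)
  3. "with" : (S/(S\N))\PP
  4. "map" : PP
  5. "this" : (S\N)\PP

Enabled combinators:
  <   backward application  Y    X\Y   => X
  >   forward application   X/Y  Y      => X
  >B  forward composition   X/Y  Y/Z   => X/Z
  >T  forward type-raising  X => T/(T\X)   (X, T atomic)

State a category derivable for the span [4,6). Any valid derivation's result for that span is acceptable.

S\N

[0,6] S   >
  [0,4] S/(S\N)   <
    [0,3] PP   >
      [0,1] "today" : PP/N
      [1,3] N   <
        [1,2] "chased" : N\NP
        [2,3] "idea" : N\(N\NP)
    [3,4] "with" : (S/(S\N))\PP
  [4,6] S\N   <
    [4,5] "map" : PP
    [5,6] "this" : (S\N)\PP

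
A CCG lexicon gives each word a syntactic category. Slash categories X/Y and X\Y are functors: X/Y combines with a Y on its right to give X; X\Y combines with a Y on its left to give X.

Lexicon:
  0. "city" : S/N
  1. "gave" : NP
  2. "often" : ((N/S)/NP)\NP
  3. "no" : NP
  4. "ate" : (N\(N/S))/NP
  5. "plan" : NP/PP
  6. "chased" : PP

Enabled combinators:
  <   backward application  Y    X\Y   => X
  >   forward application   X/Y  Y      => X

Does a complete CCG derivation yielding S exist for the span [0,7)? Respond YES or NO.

[0,7] S   >
  [0,1] "city" : S/N
  [1,7] N   <
    [1,4] N/S   >
      [1,3] (N/S)/NP   <
        [1,2] "gave" : NP
        [2,3] "often" : ((N/S)/NP)\NP
      [3,4] "no" : NP
    [4,7] N\(N/S)   >
      [4,5] "ate" : (N\(N/S))/NP
      [5,7] NP   >
        [5,6] "plan" : NP/PP
        [6,7] "chased" : PP

YES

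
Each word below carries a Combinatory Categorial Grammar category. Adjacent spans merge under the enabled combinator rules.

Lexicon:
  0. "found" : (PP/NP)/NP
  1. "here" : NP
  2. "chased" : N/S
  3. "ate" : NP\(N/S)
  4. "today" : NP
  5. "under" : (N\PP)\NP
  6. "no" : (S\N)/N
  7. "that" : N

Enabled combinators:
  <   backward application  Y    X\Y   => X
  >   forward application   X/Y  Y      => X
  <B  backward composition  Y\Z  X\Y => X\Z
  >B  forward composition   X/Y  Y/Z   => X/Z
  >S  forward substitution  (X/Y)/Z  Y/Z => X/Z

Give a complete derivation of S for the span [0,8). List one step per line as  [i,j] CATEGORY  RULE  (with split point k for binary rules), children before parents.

[0,1] (PP/NP)/NP  lex  "found"
[1,2] NP  lex  "here"
[0,2] PP/NP  >  k=1
[2,3] N/S  lex  "chased"
[3,4] NP\(N/S)  lex  "ate"
[2,4] NP  <  k=3
[0,4] PP  >  k=2
[4,5] NP  lex  "today"
[5,6] (N\PP)\NP  lex  "under"
[4,6] N\PP  <  k=5
[0,6] N  <  k=4
[6,7] (S\N)/N  lex  "no"
[7,8] N  lex  "that"
[6,8] S\N  >  k=7
[0,8] S  <  k=6

[0,8] S   <
  [0,6] N   <
    [0,4] PP   >
      [0,2] PP/NP   >
        [0,1] "found" : (PP/NP)/NP
        [1,2] "here" : NP
      [2,4] NP   <
        [2,3] "chased" : N/S
        [3,4] "ate" : NP\(N/S)
    [4,6] N\PP   <
      [4,5] "today" : NP
      [5,6] "under" : (N\PP)\NP
  [6,8] S\N   >
    [6,7] "no" : (S\N)/N
    [7,8] "that" : N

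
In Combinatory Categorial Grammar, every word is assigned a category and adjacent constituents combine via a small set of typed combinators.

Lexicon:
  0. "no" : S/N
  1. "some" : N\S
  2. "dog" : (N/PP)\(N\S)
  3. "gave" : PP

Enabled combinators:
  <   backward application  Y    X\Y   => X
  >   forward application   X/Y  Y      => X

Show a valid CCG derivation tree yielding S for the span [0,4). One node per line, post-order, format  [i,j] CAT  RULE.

[0,4] S   >
  [0,1] "no" : S/N
  [1,4] N   >
    [1,3] N/PP   <
      [1,2] "some" : N\S
      [2,3] "dog" : (N/PP)\(N\S)
    [3,4] "gave" : PP

[0,1] S/N  lex  "no"
[1,2] N\S  lex  "some"
[2,3] (N/PP)\(N\S)  lex  "dog"
[1,3] N/PP  <  k=2
[3,4] PP  lex  "gave"
[1,4] N  >  k=3
[0,4] S  >  k=1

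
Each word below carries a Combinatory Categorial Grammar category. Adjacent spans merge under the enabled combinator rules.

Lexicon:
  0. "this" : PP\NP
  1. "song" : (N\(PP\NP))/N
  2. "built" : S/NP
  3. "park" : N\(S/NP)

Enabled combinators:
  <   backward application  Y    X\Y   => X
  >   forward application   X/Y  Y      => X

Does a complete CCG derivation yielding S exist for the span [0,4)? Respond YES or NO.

NO

PP\NP (N\(PP\NP))/N S/NP N\(S/NP)
CKY chart[0,4] = {N}; S ∉ chart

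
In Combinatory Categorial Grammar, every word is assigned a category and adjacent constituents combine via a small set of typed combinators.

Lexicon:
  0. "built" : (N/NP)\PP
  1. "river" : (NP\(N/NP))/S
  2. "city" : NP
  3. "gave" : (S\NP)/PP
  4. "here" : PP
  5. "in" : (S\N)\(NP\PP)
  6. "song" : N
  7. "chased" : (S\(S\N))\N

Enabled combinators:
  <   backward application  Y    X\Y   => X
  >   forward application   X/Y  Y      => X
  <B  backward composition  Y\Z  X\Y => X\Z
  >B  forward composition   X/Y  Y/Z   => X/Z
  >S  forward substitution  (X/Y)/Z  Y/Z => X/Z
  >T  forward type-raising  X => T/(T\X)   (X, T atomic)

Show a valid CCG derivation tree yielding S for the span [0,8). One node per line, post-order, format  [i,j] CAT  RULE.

[0,8] S   <
  [0,6] S\N   <
    [0,5] NP\PP   <B
      [0,1] "built" : (N/NP)\PP
      [1,5] NP\(N/NP)   >
        [1,2] "river" : (NP\(N/NP))/S
        [2,5] S   >
          [2,3] S/(S\NP)   >T
            [2,3] "city" : NP
          [3,5] S\NP   >
            [3,4] "gave" : (S\NP)/PP
            [4,5] "here" : PP
    [5,6] "in" : (S\N)\(NP\PP)
  [6,8] S\(S\N)   <
    [6,7] "song" : N
    [7,8] "chased" : (S\(S\N))\N

[0,1] (N/NP)\PP  lex  "built"
[1,2] (NP\(N/NP))/S  lex  "river"
[2,3] NP  lex  "city"
[2,3] S/(S\NP)  >T
[3,4] (S\NP)/PP  lex  "gave"
[4,5] PP  lex  "here"
[3,5] S\NP  >  k=4
[2,5] S  >  k=3
[1,5] NP\(N/NP)  >  k=2
[0,5] NP\PP  <B  k=1
[5,6] (S\N)\(NP\PP)  lex  "in"
[0,6] S\N  <  k=5
[6,7] N  lex  "song"
[7,8] (S\(S\N))\N  lex  "chased"
[6,8] S\(S\N)  <  k=7
[0,8] S  <  k=6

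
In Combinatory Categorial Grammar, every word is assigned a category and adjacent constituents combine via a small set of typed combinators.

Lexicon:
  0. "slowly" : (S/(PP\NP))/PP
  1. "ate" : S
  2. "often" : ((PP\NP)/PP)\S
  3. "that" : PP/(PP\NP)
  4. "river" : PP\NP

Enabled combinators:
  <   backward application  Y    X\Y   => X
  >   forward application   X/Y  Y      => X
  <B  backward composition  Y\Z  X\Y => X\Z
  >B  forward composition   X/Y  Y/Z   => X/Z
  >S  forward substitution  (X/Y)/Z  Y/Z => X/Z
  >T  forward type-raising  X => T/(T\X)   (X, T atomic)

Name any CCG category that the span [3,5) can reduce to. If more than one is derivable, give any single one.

[0,5] S   >
  [0,3] S/PP   >S
    [0,1] "slowly" : (S/(PP\NP))/PP
    [1,3] (PP\NP)/PP   <
      [1,2] "ate" : S
      [2,3] "often" : ((PP\NP)/PP)\S
  [3,5] PP   >
    [3,4] "that" : PP/(PP\NP)
    [4,5] "river" : PP\NP

PP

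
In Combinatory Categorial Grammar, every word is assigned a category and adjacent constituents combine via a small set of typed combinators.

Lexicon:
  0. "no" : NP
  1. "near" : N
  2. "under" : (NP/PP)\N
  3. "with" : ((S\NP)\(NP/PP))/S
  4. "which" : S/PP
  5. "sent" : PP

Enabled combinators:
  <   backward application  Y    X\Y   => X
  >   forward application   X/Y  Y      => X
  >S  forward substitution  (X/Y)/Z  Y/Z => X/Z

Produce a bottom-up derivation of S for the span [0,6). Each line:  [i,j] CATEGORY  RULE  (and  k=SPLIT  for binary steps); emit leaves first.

[0,6] S   <
  [0,1] "no" : NP
  [1,6] S\NP   <
    [1,3] NP/PP   <
      [1,2] "near" : N
      [2,3] "under" : (NP/PP)\N
    [3,6] (S\NP)\(NP/PP)   >
      [3,4] "with" : ((S\NP)\(NP/PP))/S
      [4,6] S   >
        [4,5] "which" : S/PP
        [5,6] "sent" : PP

[0,1] NP  lex  "no"
[1,2] N  lex  "near"
[2,3] (NP/PP)\N  lex  "under"
[1,3] NP/PP  <  k=2
[3,4] ((S\NP)\(NP/PP))/S  lex  "with"
[4,5] S/PP  lex  "which"
[5,6] PP  lex  "sent"
[4,6] S  >  k=5
[3,6] (S\NP)\(NP/PP)  >  k=4
[1,6] S\NP  <  k=3
[0,6] S  <  k=1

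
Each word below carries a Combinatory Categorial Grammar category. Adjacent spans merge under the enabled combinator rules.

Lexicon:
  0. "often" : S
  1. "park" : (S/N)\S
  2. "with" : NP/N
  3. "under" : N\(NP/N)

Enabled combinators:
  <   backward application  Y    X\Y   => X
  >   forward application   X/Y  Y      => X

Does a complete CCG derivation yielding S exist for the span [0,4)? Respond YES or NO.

[0,4] S   >
  [0,2] S/N   <
    [0,1] "often" : S
    [1,2] "park" : (S/N)\S
  [2,4] N   <
    [2,3] "with" : NP/N
    [3,4] "under" : N\(NP/N)

YES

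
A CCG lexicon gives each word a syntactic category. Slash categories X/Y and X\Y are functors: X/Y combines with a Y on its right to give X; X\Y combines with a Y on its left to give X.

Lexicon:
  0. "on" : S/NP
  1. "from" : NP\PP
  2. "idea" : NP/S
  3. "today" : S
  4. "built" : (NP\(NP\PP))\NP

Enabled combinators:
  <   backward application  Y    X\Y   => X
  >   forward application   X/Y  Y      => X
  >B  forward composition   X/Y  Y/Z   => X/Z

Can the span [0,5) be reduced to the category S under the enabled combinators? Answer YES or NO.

YES

[0,5] S   >
  [0,1] "on" : S/NP
  [1,5] NP   <
    [1,2] "from" : NP\PP
    [2,5] NP\(NP\PP)   <
      [2,4] NP   >
        [2,3] "idea" : NP/S
        [3,4] "today" : S
      [4,5] "built" : (NP\(NP\PP))\NP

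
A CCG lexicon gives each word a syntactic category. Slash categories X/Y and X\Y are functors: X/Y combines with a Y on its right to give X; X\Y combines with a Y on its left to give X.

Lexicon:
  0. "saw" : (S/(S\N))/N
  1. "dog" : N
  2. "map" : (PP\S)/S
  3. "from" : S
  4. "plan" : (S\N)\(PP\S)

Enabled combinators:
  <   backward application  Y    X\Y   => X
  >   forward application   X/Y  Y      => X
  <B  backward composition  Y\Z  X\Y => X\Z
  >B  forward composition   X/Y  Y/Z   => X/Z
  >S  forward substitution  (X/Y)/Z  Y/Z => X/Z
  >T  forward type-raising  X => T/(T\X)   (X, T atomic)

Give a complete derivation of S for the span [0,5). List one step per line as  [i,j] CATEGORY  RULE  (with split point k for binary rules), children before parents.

[0,1] (S/(S\N))/N  lex  "saw"
[1,2] N  lex  "dog"
[0,2] S/(S\N)  >  k=1
[2,3] (PP\S)/S  lex  "map"
[3,4] S  lex  "from"
[2,4] PP\S  >  k=3
[4,5] (S\N)\(PP\S)  lex  "plan"
[2,5] S\N  <  k=4
[0,5] S  >  k=2

[0,5] S   >
  [0,2] S/(S\N)   >
    [0,1] "saw" : (S/(S\N))/N
    [1,2] "dog" : N
  [2,5] S\N   <
    [2,4] PP\S   >
      [2,3] "map" : (PP\S)/S
      [3,4] "from" : S
    [4,5] "plan" : (S\N)\(PP\S)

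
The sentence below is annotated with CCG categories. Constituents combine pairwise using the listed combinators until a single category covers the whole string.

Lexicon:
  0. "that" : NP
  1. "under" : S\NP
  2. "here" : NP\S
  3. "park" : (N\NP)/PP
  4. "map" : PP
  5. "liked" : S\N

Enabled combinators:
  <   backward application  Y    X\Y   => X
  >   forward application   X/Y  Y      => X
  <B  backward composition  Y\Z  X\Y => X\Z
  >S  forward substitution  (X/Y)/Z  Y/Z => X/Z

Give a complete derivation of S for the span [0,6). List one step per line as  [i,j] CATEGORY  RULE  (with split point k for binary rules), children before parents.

[0,1] NP  lex  "that"
[1,2] S\NP  lex  "under"
[2,3] NP\S  lex  "here"
[3,4] (N\NP)/PP  lex  "park"
[4,5] PP  lex  "map"
[3,5] N\NP  >  k=4
[2,5] N\S  <B  k=3
[1,5] N\NP  <B  k=2
[0,5] N  <  k=1
[5,6] S\N  lex  "liked"
[0,6] S  <  k=5

[0,6] S   <
  [0,5] N   <
    [0,1] "that" : NP
    [1,5] N\NP   <B
      [1,2] "under" : S\NP
      [2,5] N\S   <B
        [2,3] "here" : NP\S
        [3,5] N\NP   >
          [3,4] "park" : (N\NP)/PP
          [4,5] "map" : PP
  [5,6] "liked" : S\N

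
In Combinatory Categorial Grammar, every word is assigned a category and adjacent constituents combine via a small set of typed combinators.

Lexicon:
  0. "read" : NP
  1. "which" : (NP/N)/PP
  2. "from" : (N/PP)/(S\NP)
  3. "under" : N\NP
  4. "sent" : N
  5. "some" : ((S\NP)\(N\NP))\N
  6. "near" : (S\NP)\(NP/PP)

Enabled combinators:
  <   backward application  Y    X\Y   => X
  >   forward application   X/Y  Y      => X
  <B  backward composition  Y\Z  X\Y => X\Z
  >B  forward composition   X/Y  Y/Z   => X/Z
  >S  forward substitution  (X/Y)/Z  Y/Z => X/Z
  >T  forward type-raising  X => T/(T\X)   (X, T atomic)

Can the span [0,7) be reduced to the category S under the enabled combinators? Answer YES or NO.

[0,7] S   >
  [0,1] S/(S\NP)   >T
    [0,1] "read" : NP
  [1,7] S\NP   <
    [1,6] NP/PP   >S
      [1,2] "which" : (NP/N)/PP
      [2,6] N/PP   >
        [2,3] "from" : (N/PP)/(S\NP)
        [3,6] S\NP   <
          [3,4] "under" : N\NP
          [4,6] (S\NP)\(N\NP)   <
            [4,5] "sent" : N
            [5,6] "some" : ((S\NP)\(N\NP))\N
    [6,7] "near" : (S\NP)\(NP/PP)

YES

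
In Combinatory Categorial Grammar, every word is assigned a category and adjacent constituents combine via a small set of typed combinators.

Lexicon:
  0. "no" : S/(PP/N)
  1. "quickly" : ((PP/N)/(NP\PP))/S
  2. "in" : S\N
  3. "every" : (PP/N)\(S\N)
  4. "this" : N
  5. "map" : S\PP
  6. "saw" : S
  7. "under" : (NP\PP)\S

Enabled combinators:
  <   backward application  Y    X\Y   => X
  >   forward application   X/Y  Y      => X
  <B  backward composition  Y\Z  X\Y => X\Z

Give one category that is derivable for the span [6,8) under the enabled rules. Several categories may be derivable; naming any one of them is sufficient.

[0,8] S   >
  [0,1] "no" : S/(PP/N)
  [1,8] PP/N   >
    [1,6] (PP/N)/(NP\PP)   >
      [1,2] "quickly" : ((PP/N)/(NP\PP))/S
      [2,6] S   <
        [2,5] PP   >
          [2,4] PP/N   <
            [2,3] "in" : S\N
            [3,4] "every" : (PP/N)\(S\N)
          [4,5] "this" : N
        [5,6] "map" : S\PP
    [6,8] NP\PP   <
      [6,7] "saw" : S
      [7,8] "under" : (NP\PP)\S

NP\PP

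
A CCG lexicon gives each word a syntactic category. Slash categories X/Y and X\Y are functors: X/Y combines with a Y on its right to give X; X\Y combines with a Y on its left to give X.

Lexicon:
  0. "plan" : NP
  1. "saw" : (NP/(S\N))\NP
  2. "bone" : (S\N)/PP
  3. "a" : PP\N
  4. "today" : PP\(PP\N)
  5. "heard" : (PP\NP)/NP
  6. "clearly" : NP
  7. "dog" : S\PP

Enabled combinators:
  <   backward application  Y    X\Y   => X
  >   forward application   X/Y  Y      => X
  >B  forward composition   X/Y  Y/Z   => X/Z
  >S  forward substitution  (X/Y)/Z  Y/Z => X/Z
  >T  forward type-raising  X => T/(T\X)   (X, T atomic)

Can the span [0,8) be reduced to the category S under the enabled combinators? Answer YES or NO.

YES

[0,8] S   <
  [0,7] PP   <
    [0,5] NP   >
      [0,3] NP/PP   >B
        [0,2] NP/(S\N)   <
          [0,1] "plan" : NP
          [1,2] "saw" : (NP/(S\N))\NP
        [2,3] "bone" : (S\N)/PP
      [3,5] PP   <
        [3,4] "a" : PP\N
        [4,5] "today" : PP\(PP\N)
    [5,7] PP\NP   >
      [5,6] "heard" : (PP\NP)/NP
      [6,7] "clearly" : NP
  [7,8] "dog" : S\PP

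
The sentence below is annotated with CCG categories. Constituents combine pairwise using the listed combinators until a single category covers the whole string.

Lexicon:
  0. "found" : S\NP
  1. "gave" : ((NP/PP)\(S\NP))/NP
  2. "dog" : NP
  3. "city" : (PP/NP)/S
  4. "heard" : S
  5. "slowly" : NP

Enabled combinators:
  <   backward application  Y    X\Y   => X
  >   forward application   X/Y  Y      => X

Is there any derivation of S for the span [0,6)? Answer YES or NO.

NO

S\NP ((NP/PP)\(S\NP))/NP NP (PP/NP)/S S NP
CKY chart[0,6] = {NP}; S ∉ chart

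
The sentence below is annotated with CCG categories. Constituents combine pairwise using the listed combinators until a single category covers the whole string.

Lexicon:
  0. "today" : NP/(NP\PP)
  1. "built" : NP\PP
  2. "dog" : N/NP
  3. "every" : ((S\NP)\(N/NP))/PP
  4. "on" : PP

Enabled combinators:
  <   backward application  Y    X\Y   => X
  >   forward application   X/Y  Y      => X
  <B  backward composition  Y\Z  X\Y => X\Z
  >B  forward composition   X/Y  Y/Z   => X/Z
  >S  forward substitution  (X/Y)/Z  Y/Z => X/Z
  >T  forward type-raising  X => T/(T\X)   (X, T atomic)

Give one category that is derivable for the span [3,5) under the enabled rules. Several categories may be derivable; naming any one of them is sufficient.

[0,5] S   <
  [0,2] NP   >
    [0,1] "today" : NP/(NP\PP)
    [1,2] "built" : NP\PP
  [2,5] S\NP   <
    [2,3] "dog" : N/NP
    [3,5] (S\NP)\(N/NP)   >
      [3,4] "every" : ((S\NP)\(N/NP))/PP
      [4,5] "on" : PP

(S\NP)\(N/NP)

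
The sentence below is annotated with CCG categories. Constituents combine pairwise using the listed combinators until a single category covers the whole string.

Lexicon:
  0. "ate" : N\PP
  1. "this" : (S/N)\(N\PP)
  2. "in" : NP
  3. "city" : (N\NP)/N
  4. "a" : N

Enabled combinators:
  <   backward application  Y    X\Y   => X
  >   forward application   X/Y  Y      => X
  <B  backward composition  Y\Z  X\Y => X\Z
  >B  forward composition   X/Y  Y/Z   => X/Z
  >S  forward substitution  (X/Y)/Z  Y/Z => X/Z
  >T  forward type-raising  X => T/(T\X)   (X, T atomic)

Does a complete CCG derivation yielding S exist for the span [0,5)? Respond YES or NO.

YES

[0,5] S   >
  [0,2] S/N   <
    [0,1] "ate" : N\PP
    [1,2] "this" : (S/N)\(N\PP)
  [2,5] N   <
    [2,3] "in" : NP
    [3,5] N\NP   >
      [3,4] "city" : (N\NP)/N
      [4,5] "a" : N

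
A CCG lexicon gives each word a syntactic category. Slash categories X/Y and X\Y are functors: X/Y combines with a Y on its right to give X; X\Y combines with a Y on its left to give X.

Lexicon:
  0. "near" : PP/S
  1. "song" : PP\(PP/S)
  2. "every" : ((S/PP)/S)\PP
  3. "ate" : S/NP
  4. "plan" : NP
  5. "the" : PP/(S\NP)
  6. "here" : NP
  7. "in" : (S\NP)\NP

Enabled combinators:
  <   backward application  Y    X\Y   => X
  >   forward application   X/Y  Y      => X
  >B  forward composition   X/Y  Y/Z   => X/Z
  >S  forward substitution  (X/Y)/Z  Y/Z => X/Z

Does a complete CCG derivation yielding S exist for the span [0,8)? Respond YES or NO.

YES

[0,8] S   >
  [0,5] S/PP   >
    [0,3] (S/PP)/S   <
      [0,2] PP   <
        [0,1] "near" : PP/S
        [1,2] "song" : PP\(PP/S)
      [2,3] "every" : ((S/PP)/S)\PP
    [3,5] S   >
      [3,4] "ate" : S/NP
      [4,5] "plan" : NP
  [5,8] PP   >
    [5,6] "the" : PP/(S\NP)
    [6,8] S\NP   <
      [6,7] "here" : NP
      [7,8] "in" : (S\NP)\NP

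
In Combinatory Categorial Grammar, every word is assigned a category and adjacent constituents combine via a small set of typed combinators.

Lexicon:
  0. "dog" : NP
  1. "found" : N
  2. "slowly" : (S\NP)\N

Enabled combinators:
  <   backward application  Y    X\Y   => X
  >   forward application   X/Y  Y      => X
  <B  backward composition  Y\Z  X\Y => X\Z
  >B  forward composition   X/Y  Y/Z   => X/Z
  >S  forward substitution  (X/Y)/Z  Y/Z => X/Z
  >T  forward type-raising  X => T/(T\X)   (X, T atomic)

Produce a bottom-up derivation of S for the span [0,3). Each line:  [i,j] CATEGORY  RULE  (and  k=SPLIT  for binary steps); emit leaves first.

[0,1] NP  lex  "dog"
[0,1] S/(S\NP)  >T
[1,2] N  lex  "found"
[2,3] (S\NP)\N  lex  "slowly"
[1,3] S\NP  <  k=2
[0,3] S  >  k=1

[0,3] S   >
  [0,1] S/(S\NP)   >T
    [0,1] "dog" : NP
  [1,3] S\NP   <
    [1,2] "found" : N
    [2,3] "slowly" : (S\NP)\N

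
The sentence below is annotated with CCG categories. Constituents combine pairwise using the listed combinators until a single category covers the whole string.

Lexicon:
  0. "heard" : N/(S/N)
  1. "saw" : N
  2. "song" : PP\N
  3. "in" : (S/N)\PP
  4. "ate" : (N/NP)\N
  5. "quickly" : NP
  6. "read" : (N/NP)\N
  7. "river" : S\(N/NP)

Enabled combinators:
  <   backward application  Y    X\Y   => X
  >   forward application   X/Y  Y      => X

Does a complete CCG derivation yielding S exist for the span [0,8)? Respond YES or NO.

YES

[0,8] S   <
  [0,7] N/NP   <
    [0,6] N   >
      [0,5] N/NP   <
        [0,4] N   >
          [0,1] "heard" : N/(S/N)
          [1,4] S/N   <
            [1,3] PP   <
              [1,2] "saw" : N
              [2,3] "song" : PP\N
            [3,4] "in" : (S/N)\PP
        [4,5] "ate" : (N/NP)\N
      [5,6] "quickly" : NP
    [6,7] "read" : (N/NP)\N
  [7,8] "river" : S\(N/NP)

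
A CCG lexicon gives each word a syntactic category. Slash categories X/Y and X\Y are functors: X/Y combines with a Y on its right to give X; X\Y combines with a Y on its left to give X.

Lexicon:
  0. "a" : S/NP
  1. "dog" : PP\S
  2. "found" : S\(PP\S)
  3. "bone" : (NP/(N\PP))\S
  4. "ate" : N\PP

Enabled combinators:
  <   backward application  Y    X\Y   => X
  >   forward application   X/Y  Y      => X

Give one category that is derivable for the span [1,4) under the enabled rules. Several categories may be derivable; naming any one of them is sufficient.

NP/(N\PP)

[0,5] S   >
  [0,1] "a" : S/NP
  [1,5] NP   >
    [1,4] NP/(N\PP)   <
      [1,3] S   <
        [1,2] "dog" : PP\S
        [2,3] "found" : S\(PP\S)
      [3,4] "bone" : (NP/(N\PP))\S
    [4,5] "ate" : N\PP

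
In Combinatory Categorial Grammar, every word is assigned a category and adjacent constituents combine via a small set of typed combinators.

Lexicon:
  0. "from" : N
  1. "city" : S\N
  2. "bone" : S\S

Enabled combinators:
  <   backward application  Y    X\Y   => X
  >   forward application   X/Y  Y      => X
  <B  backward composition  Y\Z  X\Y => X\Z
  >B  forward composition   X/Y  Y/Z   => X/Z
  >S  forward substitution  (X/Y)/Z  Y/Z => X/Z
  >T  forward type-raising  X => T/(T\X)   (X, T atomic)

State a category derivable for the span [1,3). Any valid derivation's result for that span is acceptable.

[0,3] S   >
  [0,1] S/(S\N)   >T
    [0,1] "from" : N
  [1,3] S\N   <B
    [1,2] "city" : S\N
    [2,3] "bone" : S\S

S\N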